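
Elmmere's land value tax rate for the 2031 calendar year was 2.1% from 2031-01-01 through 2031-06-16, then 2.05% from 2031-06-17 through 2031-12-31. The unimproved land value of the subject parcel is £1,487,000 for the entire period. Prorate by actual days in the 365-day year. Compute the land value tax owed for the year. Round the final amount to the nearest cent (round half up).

2031-01-01 to 2031-06-16: 167 days at 2.1% → £1,487,000 × 2.1% × 167/365 = £14,287.4219
2031-06-17 to 2031-12-31: 198 days at 2.05% → £1,487,000 × 2.05% × 198/365 = £16,536.2548
Total = £30,823.6767

£30,823.68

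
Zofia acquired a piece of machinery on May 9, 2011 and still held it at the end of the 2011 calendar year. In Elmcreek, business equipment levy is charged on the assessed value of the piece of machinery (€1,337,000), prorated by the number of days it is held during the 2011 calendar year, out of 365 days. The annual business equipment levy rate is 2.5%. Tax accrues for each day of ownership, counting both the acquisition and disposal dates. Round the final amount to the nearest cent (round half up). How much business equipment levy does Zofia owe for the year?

Days held (May 9 – December 31, 2011): 237 out of 365
Tax = €1,337,000 × 2.5% × 237/365 = €21,703.3562

€21,703.36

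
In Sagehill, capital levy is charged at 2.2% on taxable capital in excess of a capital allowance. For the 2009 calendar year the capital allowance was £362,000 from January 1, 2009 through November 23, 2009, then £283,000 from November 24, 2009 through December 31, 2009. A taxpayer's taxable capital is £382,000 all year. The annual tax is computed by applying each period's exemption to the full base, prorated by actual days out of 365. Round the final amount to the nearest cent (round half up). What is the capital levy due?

January 1 – November 23, 2009: 327 days, exemption £362,000 → (£382,000 − £362,000) × 2.2% × 327/365 = £394.1918
November 24 – December 31, 2009: 38 days, exemption £283,000 → (£382,000 − £283,000) × 2.2% × 38/365 = £226.7507
Total = £620.9425

£620.94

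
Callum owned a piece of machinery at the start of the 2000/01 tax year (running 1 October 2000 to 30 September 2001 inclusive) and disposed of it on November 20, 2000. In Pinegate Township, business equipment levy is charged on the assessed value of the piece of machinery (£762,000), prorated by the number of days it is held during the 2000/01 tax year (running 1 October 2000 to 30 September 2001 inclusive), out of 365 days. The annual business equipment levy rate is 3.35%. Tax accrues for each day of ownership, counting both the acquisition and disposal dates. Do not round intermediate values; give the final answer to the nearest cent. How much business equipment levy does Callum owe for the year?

Days held (October 1 – November 20, 2000): 51 out of 365
Tax = £762,000 × 3.35% × 51/365 = £3,566.7863

£3,566.79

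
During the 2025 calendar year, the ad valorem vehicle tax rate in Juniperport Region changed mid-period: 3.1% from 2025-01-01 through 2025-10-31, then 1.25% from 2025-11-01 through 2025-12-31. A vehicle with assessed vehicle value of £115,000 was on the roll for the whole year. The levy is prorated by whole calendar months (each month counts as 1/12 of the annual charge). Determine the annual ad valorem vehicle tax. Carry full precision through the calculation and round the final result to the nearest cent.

2025-01-01 to 2025-10-31: 10 months at 3.1% → £115,000 × 3.1% × 10/12 = £2,970.8333
2025-11-01 to 2025-12-31: 2 months at 1.25% → £115,000 × 1.25% × 2/12 = £239.5833
Total = £3,210.4167

£3,210.42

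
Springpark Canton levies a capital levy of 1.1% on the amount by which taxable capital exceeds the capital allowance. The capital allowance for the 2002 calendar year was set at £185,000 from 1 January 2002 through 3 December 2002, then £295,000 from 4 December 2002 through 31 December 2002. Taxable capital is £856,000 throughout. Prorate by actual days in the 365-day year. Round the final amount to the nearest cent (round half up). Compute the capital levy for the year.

1 January – 3 December 2002: 337 days, exemption £185,000 → (£856,000 − £185,000) × 1.1% × 337/365 = £6,814.7863
4 December – 31 December 2002: 28 days, exemption £295,000 → (£856,000 − £295,000) × 1.1% × 28/365 = £473.3918
Total = £7,288.1781

£7,288.18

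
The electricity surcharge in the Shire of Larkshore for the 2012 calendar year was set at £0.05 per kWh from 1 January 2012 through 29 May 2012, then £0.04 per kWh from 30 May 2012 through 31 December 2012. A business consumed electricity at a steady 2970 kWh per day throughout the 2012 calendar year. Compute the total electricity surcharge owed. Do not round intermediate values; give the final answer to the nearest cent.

£47,935.80

1 January – 29 May 2012: 150 days × 2970 kWh/day = 445,500 kWh at £0.05/kWh → £22,275.00
30 May – 31 December 2012: 216 days × 2970 kWh/day = 641,520 kWh at £0.04/kWh → £25,660.80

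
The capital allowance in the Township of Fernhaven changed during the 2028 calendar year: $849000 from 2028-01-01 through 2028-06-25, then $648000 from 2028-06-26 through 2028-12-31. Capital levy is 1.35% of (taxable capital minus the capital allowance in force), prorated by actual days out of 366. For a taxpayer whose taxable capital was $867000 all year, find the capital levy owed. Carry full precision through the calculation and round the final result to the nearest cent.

2028-01-01 to 2028-06-25: 177 days, exemption $849000 → ($867000 − $849000) × 1.35% × 177/366 = $117.5164
2028-06-26 to 2028-12-31: 189 days, exemption $648000 → ($867000 − $648000) × 1.35% × 189/366 = $1526.7172
Total = $1644.2336

$1644.23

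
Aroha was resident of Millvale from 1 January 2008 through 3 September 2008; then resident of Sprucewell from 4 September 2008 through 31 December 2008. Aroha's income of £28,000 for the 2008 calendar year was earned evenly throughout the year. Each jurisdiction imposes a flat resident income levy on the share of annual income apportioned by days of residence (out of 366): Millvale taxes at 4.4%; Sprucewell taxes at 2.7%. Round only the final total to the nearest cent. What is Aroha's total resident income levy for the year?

£1,077.23

Millvale, 1 January – 3 September 2008: 247 days → £28,000 × 4.4% × 247/366 = £831.4317
Sprucewell, 4 September – 31 December 2008: 119 days → £28,000 × 2.7% × 119/366 = £245.8033
Total = £1,077.2350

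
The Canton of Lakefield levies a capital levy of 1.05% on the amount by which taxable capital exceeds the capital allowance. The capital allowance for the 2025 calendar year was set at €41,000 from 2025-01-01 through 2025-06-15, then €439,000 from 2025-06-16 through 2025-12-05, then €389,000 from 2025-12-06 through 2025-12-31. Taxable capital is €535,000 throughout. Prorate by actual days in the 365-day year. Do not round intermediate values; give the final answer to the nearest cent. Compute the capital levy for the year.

2025-01-01 to 2025-06-15: 166 days, exemption €41,000 → (€535,000 − €41,000) × 1.05% × 166/365 = €2,359.0192
2025-06-16 to 2025-12-05: 173 days, exemption €439,000 → (€535,000 − €439,000) × 1.05% × 173/365 = €477.7644
2025-12-06 to 2025-12-31: 26 days, exemption €389,000 → (€535,000 − €389,000) × 1.05% × 26/365 = €109.2000
Total = €2,945.9836

€2,945.98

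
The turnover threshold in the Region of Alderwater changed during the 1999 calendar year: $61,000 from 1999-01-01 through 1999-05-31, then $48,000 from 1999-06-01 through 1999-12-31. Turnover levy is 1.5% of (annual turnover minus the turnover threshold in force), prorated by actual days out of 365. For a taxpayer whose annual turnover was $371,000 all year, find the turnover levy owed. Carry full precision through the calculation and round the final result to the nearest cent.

1999-01-01 to 1999-05-31: 151 days, exemption $61,000 → ($371,000 − $61,000) × 1.5% × 151/365 = $1,923.6986
1999-06-01 to 1999-12-31: 214 days, exemption $48,000 → ($371,000 − $48,000) × 1.5% × 214/365 = $2,840.6301
Total = $4,764.3288

$4,764.33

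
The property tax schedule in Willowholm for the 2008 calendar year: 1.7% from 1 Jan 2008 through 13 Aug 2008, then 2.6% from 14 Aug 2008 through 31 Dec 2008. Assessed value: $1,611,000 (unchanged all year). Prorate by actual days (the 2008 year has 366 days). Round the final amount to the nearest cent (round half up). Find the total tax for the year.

1 Jan – 13 Aug 2008: 226 days at 1.7% → $1,611,000 × 1.7% × 226/366 = $16,911.0984
14 Aug – 31 Dec 2008: 140 days at 2.6% → $1,611,000 × 2.6% × 140/366 = $16,021.9672
Total = $32,933.0656

$32,933.07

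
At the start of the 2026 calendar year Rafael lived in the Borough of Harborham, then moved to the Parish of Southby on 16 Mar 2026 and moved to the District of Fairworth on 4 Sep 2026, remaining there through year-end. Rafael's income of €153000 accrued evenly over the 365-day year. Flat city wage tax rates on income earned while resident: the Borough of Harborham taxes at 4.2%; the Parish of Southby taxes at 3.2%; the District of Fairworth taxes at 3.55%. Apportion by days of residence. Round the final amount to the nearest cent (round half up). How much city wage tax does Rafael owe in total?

The Borough of Harborham, 1 Jan – 15 Mar 2026: 74 days → €153000 × 4.2% × 74/365 = €1302.8055
The Parish of Southby, 16 Mar – 3 Sep 2026: 172 days → €153000 × 3.2% × 172/365 = €2307.1562
The District of Fairworth, 4 Sep – 31 Dec 2026: 119 days → €153000 × 3.55% × 119/365 = €1770.8178
Total = €5380.7795

€5380.78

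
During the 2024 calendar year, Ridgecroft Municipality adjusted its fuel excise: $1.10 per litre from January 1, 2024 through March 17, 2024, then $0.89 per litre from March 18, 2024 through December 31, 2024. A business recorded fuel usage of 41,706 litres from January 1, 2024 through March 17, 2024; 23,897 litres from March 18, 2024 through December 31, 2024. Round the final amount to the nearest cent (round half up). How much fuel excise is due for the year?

$67,144.93

January 1 – March 17, 2024: 41,706 litres at $1.10/litre → $45,876.60
March 18 – December 31, 2024: 23,897 litres at $0.89/litre → $21,268.33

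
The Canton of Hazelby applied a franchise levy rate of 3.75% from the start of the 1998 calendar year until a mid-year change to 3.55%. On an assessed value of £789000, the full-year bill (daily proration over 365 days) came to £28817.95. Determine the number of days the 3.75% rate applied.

187 days

Let d = days at the first rate; then 365 − d days at the second rate.
£789000 × [3.75%·d + 3.55%·(365−d)] / 365 = £28817.95
Solving gives d = 187, so the new rate took effect on July 7, 1998.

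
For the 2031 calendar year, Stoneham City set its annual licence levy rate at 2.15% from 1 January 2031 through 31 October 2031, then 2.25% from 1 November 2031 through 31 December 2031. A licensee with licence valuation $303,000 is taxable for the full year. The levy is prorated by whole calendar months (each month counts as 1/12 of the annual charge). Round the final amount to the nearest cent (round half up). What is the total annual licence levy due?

1 January – 31 October 2031: 10 months at 2.15% → $303,000 × 2.15% × 10/12 = $5,428.7500
1 November – 31 December 2031: 2 months at 2.25% → $303,000 × 2.25% × 2/12 = $1,136.2500
Total = $6,565.0000

$6,565.00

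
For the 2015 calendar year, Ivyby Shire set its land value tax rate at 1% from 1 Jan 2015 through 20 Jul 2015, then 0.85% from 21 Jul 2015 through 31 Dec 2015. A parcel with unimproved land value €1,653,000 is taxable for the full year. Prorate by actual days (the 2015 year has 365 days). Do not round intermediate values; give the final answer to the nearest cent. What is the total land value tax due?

1 Jan – 20 Jul 2015: 201 days at 1% → €1,653,000 × 1% × 201/365 = €9,102.8219
21 Jul – 31 Dec 2015: 164 days at 0.85% → €1,653,000 × 0.85% × 164/365 = €6,313.1014
Total = €15,415.9233

€15,415.92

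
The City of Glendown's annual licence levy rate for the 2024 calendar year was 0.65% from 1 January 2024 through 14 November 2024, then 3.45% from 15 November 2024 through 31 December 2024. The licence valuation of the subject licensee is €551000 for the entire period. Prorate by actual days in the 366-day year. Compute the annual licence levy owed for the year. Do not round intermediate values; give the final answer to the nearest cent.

€5562.69

1 January – 14 November 2024: 319 days at 0.65% → €551000 × 0.65% × 319/366 = €3121.5806
15 November – 31 December 2024: 47 days at 3.45% → €551000 × 3.45% × 47/366 = €2441.1107
Total = €5562.6913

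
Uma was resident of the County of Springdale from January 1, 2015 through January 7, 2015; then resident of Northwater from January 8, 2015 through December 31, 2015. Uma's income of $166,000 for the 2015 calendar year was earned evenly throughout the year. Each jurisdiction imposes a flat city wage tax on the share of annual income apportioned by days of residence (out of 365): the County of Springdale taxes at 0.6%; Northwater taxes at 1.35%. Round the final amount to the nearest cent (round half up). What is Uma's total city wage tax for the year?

$2,217.12

The County of Springdale, January 1 – January 7, 2015: 7 days → $166,000 × 0.6% × 7/365 = $19.1014
Northwater, January 8 – December 31, 2015: 358 days → $166,000 × 1.35% × 358/365 = $2,198.0219
Total = $2,217.1233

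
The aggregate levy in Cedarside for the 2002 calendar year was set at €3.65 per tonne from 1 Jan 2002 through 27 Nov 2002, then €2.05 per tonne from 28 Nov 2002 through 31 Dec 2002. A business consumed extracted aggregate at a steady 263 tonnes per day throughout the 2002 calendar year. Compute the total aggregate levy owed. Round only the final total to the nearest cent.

€336,074.55

1 Jan – 27 Nov 2002: 331 days × 263 tonnes/day = 87,053 tonnes at €3.65/tonne → €317,743.45
28 Nov – 31 Dec 2002: 34 days × 263 tonnes/day = 8,942 tonnes at €2.05/tonne → €18,331.10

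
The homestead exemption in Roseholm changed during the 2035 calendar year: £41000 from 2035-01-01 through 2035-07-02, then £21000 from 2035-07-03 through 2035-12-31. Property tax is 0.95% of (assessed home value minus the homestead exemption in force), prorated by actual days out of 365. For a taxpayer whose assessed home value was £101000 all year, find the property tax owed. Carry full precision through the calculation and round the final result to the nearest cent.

2035-01-01 to 2035-07-02: 183 days, exemption £41000 → (£101000 − £41000) × 0.95% × 183/365 = £285.7808
2035-07-03 to 2035-12-31: 182 days, exemption £21000 → (£101000 − £21000) × 0.95% × 182/365 = £378.9589
Total = £664.7397

£664.74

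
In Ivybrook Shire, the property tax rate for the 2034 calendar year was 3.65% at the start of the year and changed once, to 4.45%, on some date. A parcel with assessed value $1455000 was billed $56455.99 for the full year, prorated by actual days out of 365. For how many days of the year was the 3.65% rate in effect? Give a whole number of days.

260 days

Let d = days at the first rate; then 365 − d days at the second rate.
$1455000 × [3.65%·d + 4.45%·(365−d)] / 365 = $56455.99
Solving gives d = 260, so the new rate took effect on September 18, 2034.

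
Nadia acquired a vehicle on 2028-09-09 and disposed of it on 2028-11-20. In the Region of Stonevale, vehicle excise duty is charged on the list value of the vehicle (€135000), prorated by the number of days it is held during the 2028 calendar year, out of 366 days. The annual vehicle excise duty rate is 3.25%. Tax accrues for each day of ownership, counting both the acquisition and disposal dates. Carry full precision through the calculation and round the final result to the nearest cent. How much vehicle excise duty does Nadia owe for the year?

Days held (2028-09-09 to 2028-11-20): 73 out of 366
Tax = €135000 × 3.25% × 73/366 = €875.1025

€875.10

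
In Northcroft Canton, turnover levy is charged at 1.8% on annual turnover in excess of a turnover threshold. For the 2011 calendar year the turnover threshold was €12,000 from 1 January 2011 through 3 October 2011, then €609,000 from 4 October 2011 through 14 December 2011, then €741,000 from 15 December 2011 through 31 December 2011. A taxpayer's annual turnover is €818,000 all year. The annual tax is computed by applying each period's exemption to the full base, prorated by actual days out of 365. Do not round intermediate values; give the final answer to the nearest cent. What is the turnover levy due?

1 January – 3 October 2011: 276 days, exemption €12,000 → (€818,000 − €12,000) × 1.8% × 276/365 = €10,970.4329
4 October – 14 December 2011: 72 days, exemption €609,000 → (€818,000 − €609,000) × 1.8% × 72/365 = €742.0932
15 December – 31 December 2011: 17 days, exemption €741,000 → (€818,000 − €741,000) × 1.8% × 17/365 = €64.5534
Total = €11,777.0795

€11,777.08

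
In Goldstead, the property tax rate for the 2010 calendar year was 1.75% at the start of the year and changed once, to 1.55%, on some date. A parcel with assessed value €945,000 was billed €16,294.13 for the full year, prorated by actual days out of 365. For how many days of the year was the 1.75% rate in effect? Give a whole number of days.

318 days

Let d = days at the first rate; then 365 − d days at the second rate.
€945,000 × [1.75%·d + 1.55%·(365−d)] / 365 = €16,294.13
Solving gives d = 318, so the new rate took effect on November 15, 2010.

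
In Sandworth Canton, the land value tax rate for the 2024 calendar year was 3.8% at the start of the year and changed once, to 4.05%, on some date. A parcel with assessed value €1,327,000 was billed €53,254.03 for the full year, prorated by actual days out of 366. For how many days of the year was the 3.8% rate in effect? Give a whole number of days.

Let d = days at the first rate; then 366 − d days at the second rate.
€1,327,000 × [3.8%·d + 4.05%·(366−d)] / 366 = €53,254.03
Solving gives d = 54, so the new rate took effect on 24 Feb 2024.

54 days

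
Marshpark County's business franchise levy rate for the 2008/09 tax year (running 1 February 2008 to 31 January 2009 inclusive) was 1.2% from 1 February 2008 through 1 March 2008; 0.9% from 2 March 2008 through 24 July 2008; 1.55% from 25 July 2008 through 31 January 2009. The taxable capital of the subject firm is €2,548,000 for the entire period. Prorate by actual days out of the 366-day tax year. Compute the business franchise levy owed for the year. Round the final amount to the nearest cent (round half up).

€32,201.57

1 February – 1 March 2008: 30 days at 1.2% → €2,548,000 × 1.2% × 30/366 = €2,506.2295
2 March – 24 July 2008: 145 days at 0.9% → €2,548,000 × 0.9% × 145/366 = €9,085.0820
25 July 2008 – 31 January 2009: 191 days at 1.55% → €2,548,000 × 1.55% × 191/366 = €20,610.2568
Total = €32,201.5683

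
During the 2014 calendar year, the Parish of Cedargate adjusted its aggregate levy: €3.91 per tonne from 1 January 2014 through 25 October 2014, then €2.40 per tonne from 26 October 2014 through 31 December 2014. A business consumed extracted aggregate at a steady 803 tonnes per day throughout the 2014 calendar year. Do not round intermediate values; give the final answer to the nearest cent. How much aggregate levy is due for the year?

1 January – 25 October 2014: 298 days × 803 tonnes/day = 239,294 tonnes at €3.91/tonne → €935,639.54
26 October – 31 December 2014: 67 days × 803 tonnes/day = 53,801 tonnes at €2.40/tonne → €129,122.40

€1,064,761.94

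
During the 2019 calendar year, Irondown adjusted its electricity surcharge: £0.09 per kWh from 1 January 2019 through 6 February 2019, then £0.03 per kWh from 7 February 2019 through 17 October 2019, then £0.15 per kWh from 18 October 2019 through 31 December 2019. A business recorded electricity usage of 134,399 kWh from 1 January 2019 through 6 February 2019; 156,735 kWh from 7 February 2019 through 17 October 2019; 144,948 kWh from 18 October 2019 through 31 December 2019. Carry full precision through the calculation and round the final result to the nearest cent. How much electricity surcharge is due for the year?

£38,540.16

1 January – 6 February 2019: 134,399 kWh at £0.09/kWh → £12,095.91
7 February – 17 October 2019: 156,735 kWh at £0.03/kWh → £4,702.05
18 October – 31 December 2019: 144,948 kWh at £0.15/kWh → £21,742.20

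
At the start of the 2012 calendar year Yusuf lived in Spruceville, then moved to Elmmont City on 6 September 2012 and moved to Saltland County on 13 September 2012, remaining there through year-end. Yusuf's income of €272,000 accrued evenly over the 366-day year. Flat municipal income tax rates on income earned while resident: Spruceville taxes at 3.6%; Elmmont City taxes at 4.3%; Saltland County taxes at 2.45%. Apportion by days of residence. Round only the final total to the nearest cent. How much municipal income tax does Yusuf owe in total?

Spruceville, 1 January – 5 September 2012: 249 days → €272,000 × 3.6% × 249/366 = €6,661.7705
Elmmont City, 6 September – 12 September 2012: 7 days → €272,000 × 4.3% × 7/366 = €223.6940
Saltland County, 13 September – 31 December 2012: 110 days → €272,000 × 2.45% × 110/366 = €2,002.8415
Total = €8,888.3060

€8,888.31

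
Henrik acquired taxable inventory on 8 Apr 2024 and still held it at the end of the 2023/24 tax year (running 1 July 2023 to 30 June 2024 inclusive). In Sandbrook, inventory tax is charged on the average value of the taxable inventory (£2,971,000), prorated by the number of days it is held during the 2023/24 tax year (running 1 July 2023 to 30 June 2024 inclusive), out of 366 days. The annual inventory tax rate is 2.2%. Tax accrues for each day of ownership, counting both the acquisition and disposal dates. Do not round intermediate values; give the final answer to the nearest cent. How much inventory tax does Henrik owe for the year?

£15,001.11

Days held (8 Apr – 30 Jun 2024): 84 out of 366
Tax = £2,971,000 × 2.2% × 84/366 = £15,001.1148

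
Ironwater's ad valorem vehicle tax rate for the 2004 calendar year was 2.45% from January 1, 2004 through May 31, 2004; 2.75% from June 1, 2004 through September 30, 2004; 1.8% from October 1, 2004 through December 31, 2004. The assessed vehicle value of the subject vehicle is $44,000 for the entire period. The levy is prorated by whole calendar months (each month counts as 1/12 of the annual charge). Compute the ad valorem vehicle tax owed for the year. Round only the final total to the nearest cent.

$1,050.50

January 1 – May 31, 2004: 5 months at 2.45% → $44,000 × 2.45% × 5/12 = $449.1667
June 1 – September 30, 2004: 4 months at 2.75% → $44,000 × 2.75% × 4/12 = $403.3333
October 1 – December 31, 2004: 3 months at 1.8% → $44,000 × 1.8% × 3/12 = $198.0000
Total = $1,050.5000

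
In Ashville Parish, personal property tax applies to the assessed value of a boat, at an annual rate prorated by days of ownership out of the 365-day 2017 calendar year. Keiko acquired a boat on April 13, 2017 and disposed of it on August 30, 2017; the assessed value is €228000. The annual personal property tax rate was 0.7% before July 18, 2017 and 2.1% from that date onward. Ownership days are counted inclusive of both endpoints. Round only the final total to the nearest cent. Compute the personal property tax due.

April 13 – July 17, 2017: 96 days at 0.7% → €228000 × 0.7% × 96/365 = €419.7699
July 18 – August 30, 2017: 44 days at 2.1% → €228000 × 2.1% × 44/365 = €577.1836
Total = €996.9534

€996.95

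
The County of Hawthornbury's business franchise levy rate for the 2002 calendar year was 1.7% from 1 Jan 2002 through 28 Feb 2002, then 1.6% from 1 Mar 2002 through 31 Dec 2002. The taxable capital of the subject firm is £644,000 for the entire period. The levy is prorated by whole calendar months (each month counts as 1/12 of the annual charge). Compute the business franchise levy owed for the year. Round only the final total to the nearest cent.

1 Jan – 28 Feb 2002: 2 months at 1.7% → £644,000 × 1.7% × 2/12 = £1,824.6667
1 Mar – 31 Dec 2002: 10 months at 1.6% → £644,000 × 1.6% × 10/12 = £8,586.6667
Total = £10,411.3333

£10,411.33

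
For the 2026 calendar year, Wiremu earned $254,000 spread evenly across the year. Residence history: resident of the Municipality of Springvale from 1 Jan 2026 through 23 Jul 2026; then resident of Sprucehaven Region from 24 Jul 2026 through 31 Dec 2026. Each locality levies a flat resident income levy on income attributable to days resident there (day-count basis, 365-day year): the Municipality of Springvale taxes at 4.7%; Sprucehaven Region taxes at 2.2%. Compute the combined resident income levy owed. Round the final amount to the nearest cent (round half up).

$9,137.04

The Municipality of Springvale, 1 Jan – 23 Jul 2026: 204 days → $254,000 × 4.7% × 204/365 = $6,672.1973
Sprucehaven Region, 24 Jul – 31 Dec 2026: 161 days → $254,000 × 2.2% × 161/365 = $2,464.8438
Total = $9,137.0411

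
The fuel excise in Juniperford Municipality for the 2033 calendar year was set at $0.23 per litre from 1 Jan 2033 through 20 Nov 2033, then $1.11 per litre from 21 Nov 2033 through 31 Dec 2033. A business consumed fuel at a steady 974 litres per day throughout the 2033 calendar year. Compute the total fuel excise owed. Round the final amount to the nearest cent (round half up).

1 Jan – 20 Nov 2033: 324 days × 974 litres/day = 315,576 litres at $0.23/litre → $72582.48
21 Nov – 31 Dec 2033: 41 days × 974 litres/day = 39,934 litres at $1.11/litre → $44326.74

$116909.22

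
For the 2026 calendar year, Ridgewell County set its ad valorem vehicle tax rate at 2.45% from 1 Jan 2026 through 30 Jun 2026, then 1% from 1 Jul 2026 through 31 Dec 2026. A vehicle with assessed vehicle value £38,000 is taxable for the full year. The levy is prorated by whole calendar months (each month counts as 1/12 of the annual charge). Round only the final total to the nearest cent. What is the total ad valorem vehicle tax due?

£655.50

1 Jan – 30 Jun 2026: 6 months at 2.45% → £38,000 × 2.45% × 6/12 = £465.5000
1 Jul – 31 Dec 2026: 6 months at 1% → £38,000 × 1% × 6/12 = £190.0000
Total = £655.5000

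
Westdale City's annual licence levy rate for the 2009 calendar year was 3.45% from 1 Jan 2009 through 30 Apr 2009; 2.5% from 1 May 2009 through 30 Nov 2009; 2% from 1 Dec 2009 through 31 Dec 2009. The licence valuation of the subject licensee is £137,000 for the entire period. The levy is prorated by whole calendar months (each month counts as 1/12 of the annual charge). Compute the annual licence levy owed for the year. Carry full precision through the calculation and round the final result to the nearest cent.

£3,801.75

1 Jan – 30 Apr 2009: 4 months at 3.45% → £137,000 × 3.45% × 4/12 = £1,575.5000
1 May – 30 Nov 2009: 7 months at 2.5% → £137,000 × 2.5% × 7/12 = £1,997.9167
1 Dec – 31 Dec 2009: 1 month at 2% → £137,000 × 2% × 1/12 = £228.3333
Total = £3,801.7500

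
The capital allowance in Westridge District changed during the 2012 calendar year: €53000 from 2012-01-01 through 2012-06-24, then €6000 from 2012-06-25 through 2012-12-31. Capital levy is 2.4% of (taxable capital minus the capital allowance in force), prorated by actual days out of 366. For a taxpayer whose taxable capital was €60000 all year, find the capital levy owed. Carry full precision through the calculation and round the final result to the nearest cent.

€753.57

2012-01-01 to 2012-06-24: 176 days, exemption €53000 → (€60000 − €53000) × 2.4% × 176/366 = €80.7869
2012-06-25 to 2012-12-31: 190 days, exemption €6000 → (€60000 − €6000) × 2.4% × 190/366 = €672.7869
Total = €753.5738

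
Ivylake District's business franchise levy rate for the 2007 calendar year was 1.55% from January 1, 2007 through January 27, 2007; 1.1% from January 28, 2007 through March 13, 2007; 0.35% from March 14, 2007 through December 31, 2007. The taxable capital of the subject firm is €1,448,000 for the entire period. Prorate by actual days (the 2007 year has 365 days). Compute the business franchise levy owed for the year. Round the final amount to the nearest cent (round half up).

January 1 – January 27, 2007: 27 days at 1.55% → €1,448,000 × 1.55% × 27/365 = €1,660.2411
January 28 – March 13, 2007: 45 days at 1.1% → €1,448,000 × 1.1% × 45/365 = €1,963.7260
March 14 – December 31, 2007: 293 days at 0.35% → €1,448,000 × 0.35% × 293/365 = €4,068.2849
Total = €7,692.2521

€7,692.25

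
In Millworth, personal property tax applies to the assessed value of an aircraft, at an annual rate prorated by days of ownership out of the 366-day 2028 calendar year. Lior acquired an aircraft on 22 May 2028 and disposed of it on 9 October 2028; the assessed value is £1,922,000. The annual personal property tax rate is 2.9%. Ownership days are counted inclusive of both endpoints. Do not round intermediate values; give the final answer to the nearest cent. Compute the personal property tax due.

£21,472.84

Days held (22 May – 9 October 2028): 141 out of 366
Tax = £1,922,000 × 2.9% × 141/366 = £21,472.8361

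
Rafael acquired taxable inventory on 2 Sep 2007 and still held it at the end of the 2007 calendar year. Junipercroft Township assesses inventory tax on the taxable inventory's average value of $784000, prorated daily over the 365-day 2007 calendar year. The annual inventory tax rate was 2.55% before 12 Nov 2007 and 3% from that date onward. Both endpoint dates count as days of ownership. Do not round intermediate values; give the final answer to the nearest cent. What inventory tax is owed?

$7110.77

2 Sep – 11 Nov 2007: 71 days at 2.55% → $784000 × 2.55% × 71/365 = $3888.8548
12 Nov – 31 Dec 2007: 50 days at 3% → $784000 × 3% × 50/365 = $3221.9178
Total = $7110.7726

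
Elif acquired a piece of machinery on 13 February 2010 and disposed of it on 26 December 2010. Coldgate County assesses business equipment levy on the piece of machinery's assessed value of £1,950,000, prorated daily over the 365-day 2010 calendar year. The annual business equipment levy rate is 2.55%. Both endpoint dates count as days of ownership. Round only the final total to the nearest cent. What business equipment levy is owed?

£43,185.82

Days held (13 February – 26 December 2010): 317 out of 365
Tax = £1,950,000 × 2.55% × 317/365 = £43,185.8219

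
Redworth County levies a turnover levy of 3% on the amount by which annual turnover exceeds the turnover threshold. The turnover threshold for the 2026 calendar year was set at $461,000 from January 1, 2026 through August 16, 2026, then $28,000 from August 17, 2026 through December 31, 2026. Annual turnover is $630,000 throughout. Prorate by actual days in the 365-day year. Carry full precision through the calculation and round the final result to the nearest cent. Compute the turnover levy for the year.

$9,945.70

January 1 – August 16, 2026: 228 days, exemption $461,000 → ($630,000 − $461,000) × 3% × 228/365 = $3,167.0137
August 17 – December 31, 2026: 137 days, exemption $28,000 → ($630,000 − $28,000) × 3% × 137/365 = $6,778.6849
Total = $9,945.6986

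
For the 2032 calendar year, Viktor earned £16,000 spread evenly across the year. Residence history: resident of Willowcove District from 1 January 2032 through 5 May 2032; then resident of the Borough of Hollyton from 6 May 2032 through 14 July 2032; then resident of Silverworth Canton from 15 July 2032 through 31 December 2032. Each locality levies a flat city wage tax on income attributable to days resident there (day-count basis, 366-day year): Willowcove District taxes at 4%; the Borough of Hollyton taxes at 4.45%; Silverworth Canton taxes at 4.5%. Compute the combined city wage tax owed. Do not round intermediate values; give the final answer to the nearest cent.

£690.93

Willowcove District, 1 January – 5 May 2032: 126 days → £16,000 × 4% × 126/366 = £220.3279
The Borough of Hollyton, 6 May – 14 July 2032: 70 days → £16,000 × 4.45% × 70/366 = £136.1749
Silverworth Canton, 15 July – 31 December 2032: 170 days → £16,000 × 4.5% × 170/366 = £334.4262
Total = £690.9290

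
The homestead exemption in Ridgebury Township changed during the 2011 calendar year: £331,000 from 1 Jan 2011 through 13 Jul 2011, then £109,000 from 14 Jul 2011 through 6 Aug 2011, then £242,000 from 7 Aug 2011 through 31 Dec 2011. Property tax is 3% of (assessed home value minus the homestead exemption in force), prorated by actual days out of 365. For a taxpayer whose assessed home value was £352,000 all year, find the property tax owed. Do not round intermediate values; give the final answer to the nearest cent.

£2,143.23

1 Jan – 13 Jul 2011: 194 days, exemption £331,000 → (£352,000 − £331,000) × 3% × 194/365 = £334.8493
14 Jul – 6 Aug 2011: 24 days, exemption £109,000 → (£352,000 − £109,000) × 3% × 24/365 = £479.3425
7 Aug – 31 Dec 2011: 147 days, exemption £242,000 → (£352,000 − £242,000) × 3% × 147/365 = £1,329.0411
Total = £2,143.2329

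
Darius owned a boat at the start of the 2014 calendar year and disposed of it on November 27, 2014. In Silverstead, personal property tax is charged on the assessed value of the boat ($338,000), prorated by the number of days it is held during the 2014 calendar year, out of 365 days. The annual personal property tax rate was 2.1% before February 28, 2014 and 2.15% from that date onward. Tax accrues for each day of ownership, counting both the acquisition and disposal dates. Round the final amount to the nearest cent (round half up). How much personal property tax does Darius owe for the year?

$6,563.22

January 1 – February 27, 2014: 58 days at 2.1% → $338,000 × 2.1% × 58/365 = $1,127.9014
February 28 – November 27, 2014: 273 days at 2.15% → $338,000 × 2.15% × 273/365 = $5,435.3178
Total = $6,563.2192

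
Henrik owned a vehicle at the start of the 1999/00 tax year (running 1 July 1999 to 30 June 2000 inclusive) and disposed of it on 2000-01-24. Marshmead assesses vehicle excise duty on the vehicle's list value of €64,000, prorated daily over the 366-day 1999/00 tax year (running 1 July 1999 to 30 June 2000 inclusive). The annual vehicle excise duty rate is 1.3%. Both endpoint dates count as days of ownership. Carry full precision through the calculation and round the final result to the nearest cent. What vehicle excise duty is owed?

€472.83

Days held (1999-07-01 to 2000-01-24): 208 out of 366
Tax = €64,000 × 1.3% × 208/366 = €472.8306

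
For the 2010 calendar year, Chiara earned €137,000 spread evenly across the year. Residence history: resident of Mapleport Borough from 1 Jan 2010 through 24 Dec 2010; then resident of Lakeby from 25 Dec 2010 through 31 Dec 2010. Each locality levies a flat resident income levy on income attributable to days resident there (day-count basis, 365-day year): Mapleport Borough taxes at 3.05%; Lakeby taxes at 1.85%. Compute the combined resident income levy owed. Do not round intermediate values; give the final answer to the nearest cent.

€4,146.97

Mapleport Borough, 1 Jan – 24 Dec 2010: 358 days → €137,000 × 3.05% × 358/365 = €4,098.3644
Lakeby, 25 Dec – 31 Dec 2010: 7 days → €137,000 × 1.85% × 7/365 = €48.6068
Total = €4,146.9712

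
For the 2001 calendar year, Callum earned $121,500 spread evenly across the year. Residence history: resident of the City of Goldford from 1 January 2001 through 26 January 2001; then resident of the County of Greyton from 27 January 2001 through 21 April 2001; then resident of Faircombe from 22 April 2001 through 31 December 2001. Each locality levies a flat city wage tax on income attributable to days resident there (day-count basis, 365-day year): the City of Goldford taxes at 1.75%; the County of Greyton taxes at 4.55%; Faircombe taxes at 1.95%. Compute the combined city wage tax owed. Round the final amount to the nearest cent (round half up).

The City of Goldford, 1 January – 26 January 2001: 26 days → $121,500 × 1.75% × 26/365 = $151.4589
The County of Greyton, 27 January – 21 April 2001: 85 days → $121,500 × 4.55% × 85/365 = $1,287.4007
Faircombe, 22 April – 31 December 2001: 254 days → $121,500 × 1.95% × 254/365 = $1,648.7384
Total = $3,087.5979

$3,087.60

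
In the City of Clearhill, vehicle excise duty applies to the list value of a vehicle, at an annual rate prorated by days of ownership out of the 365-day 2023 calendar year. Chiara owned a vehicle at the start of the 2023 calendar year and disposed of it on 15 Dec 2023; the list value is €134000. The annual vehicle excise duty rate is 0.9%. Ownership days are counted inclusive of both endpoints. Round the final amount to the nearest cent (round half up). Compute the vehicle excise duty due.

Days held (1 Jan – 15 Dec 2023): 349 out of 365
Tax = €134000 × 0.9% × 349/365 = €1153.1342

€1153.13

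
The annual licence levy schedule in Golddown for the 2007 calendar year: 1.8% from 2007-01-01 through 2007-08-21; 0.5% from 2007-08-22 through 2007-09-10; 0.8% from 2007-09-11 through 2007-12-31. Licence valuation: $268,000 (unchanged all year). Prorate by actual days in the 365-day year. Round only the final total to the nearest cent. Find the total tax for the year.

$3,810.74

2007-01-01 to 2007-08-21: 233 days at 1.8% → $268,000 × 1.8% × 233/365 = $3,079.4301
2007-08-22 to 2007-09-10: 20 days at 0.5% → $268,000 × 0.5% × 20/365 = $73.4247
2007-09-11 to 2007-12-31: 112 days at 0.8% → $268,000 × 0.8% × 112/365 = $657.8849
Total = $3,810.7397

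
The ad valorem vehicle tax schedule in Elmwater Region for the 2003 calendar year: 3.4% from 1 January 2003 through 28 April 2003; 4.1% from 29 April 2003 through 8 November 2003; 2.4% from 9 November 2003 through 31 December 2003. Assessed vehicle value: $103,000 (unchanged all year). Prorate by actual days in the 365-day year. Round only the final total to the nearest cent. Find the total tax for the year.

1 January – 28 April 2003: 118 days at 3.4% → $103,000 × 3.4% × 118/365 = $1,132.1534
29 April – 8 November 2003: 194 days at 4.1% → $103,000 × 4.1% × 194/365 = $2,244.5534
9 November – 31 December 2003: 53 days at 2.4% → $103,000 × 2.4% × 53/365 = $358.9479
Total = $3,735.6548

$3,735.65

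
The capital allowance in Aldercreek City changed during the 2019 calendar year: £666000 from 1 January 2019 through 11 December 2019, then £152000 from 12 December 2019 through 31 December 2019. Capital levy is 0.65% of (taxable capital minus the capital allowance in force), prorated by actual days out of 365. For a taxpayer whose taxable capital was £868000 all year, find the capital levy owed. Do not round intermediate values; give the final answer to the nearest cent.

1 January – 11 December 2019: 345 days, exemption £666000 → (£868000 − £666000) × 0.65% × 345/365 = £1241.0548
12 December – 31 December 2019: 20 days, exemption £152000 → (£868000 − £152000) × 0.65% × 20/365 = £255.0137
Total = £1496.0685

£1496.07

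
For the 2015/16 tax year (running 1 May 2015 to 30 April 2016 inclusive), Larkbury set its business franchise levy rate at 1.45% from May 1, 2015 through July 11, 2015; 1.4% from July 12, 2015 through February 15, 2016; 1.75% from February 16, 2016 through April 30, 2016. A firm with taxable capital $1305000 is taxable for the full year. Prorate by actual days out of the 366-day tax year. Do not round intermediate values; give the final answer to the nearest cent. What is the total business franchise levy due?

May 1 – July 11, 2015: 72 days at 1.45% → $1305000 × 1.45% × 72/366 = $3722.4590
July 12, 2015 – February 15, 2016: 219 days at 1.4% → $1305000 × 1.4% × 219/366 = $10932.0492
February 16 – April 30, 2016: 75 days at 1.75% → $1305000 × 1.75% × 75/366 = $4679.8156
Total = $19334.3238

$19334.32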